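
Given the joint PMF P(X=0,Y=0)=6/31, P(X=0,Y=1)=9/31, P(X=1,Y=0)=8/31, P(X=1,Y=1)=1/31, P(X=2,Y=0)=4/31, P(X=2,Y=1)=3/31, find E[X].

First find marginal of X:
P(X=0) = 15/31
P(X=1) = 9/31
P(X=2) = 7/31
E[X] = 0 × 15/31 + 1 × 9/31 + 2 × 7/31 = 23/31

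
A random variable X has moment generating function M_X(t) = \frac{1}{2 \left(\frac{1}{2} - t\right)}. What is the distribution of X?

The MGF M(t) = \frac{1}{2 \left(\frac{1}{2} - t\right)} is the standard form for the Exponential distribution.
Comparing with the known MGF formula identifies: Exponential(rate λ=1/2)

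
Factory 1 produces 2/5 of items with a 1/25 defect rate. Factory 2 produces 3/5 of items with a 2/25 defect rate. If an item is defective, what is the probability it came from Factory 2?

Using Bayes' theorem:
P(F1) = 2/5, P(D|F1) = 1/25
P(F2) = 3/5, P(D|F2) = 2/25
P(D) = P(D|F1)P(F1) + P(D|F2)P(F2)
     = \frac{8}{125}
P(F2|D) = P(D|F2)P(F2) / P(D)
= \frac{3}{4}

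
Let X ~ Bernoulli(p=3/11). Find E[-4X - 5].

For X ~ Bernoulli(p=3/11):
E[X] = \frac{3}{11}
E[-4X - 5] = -4 × E[X] - 5 = - \frac{67}{11}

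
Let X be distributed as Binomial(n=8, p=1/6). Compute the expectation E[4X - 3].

For X ~ Binomial(n=8, p=1/6):
E[X] = \frac{4}{3}
E[4X - 3] = 4 × E[X] - 3 = \frac{7}{3}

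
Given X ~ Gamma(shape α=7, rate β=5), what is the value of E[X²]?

Using the identity E[X²] = Var(X) + (E[X])²:
E[X] = \frac{7}{5}
Var(X) = \frac{7}{25}
E[X²] = \frac{7}{25} + (\frac{7}{5})²
= \frac{56}{25}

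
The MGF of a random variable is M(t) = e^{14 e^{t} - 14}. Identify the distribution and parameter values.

The MGF M(t) = e^{14 e^{t} - 14} is the standard form for the Poisson distribution.
Comparing with the known MGF formula identifies: Poisson(λ=14)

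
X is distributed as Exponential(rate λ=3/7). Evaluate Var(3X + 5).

For X ~ Exponential(rate λ=3/7):
Var(X) = \frac{49}{9}
Var(3X + 5) = (3)² × Var(X) = 9 × \frac{49}{9} = 49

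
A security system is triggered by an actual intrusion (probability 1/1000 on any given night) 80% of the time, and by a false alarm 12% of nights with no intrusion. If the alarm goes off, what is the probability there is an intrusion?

Let D = the rare event, + = positive/flagged.
P(D) = 1/1000
P(+|D) = 80/100 = 4/5
P(+|D') = 12/100 = 3/25
P(+) = P(+|D)P(D) + P(+|D')P(D')
     = \frac{4}{5} × \frac{1}{1000} + \frac{3}{25} × \frac{999}{1000}
     = \frac{3017}{25000}
P(D|+) = P(+|D)P(D)/P(+) = \frac{20}{3017}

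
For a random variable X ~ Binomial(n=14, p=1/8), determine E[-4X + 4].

For X ~ Binomial(n=14, p=1/8):
E[X] = \frac{7}{4}
E[-4X + 4] = -4 × E[X] + 4 = -3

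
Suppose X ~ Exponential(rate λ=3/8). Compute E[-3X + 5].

For X ~ Exponential(rate λ=3/8):
E[X] = \frac{8}{3}
E[-3X + 5] = -3 × E[X] + 5 = -3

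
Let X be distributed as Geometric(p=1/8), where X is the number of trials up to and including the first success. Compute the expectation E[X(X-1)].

E[X(X-1)] = E[X² - X] = E[X²] - E[X]
E[X] = 8
E[X²] = Var(X) + (E[X])² = 56 + (8)² = 120
E[X(X-1)] = 120 - 8 = 112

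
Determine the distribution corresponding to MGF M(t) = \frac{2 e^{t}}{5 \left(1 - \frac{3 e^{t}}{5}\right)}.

The MGF M(t) = \frac{2 e^{t}}{5 \left(1 - \frac{3 e^{t}}{5}\right)} is the standard form for the Geometric distribution.
Comparing with the known MGF formula identifies: Geometric(p=2/5), X = trial number of first success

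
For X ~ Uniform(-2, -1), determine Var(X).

For X ~ Uniform(-2, -1):
Var(X) = \frac{1}{12}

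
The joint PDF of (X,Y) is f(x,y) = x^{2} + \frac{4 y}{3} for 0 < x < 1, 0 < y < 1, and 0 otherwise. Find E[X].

E[X] = ∫_0^1 ∫_0^1 x × f(x,y) dy dx
= ∫_0^1 ∫_0^1 x × (x^{2} + \frac{4 y}{3}) dy dx
= \frac{7}{12}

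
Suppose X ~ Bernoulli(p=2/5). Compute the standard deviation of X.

For X ~ Bernoulli(p=2/5):
Var(X) = \frac{6}{25}
SD(X) = √(Var(X)) = √(\frac{6}{25}) = \frac{\sqrt{6}}{5}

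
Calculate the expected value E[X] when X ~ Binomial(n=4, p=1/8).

For X ~ Binomial(n=4, p=1/8), the expected value is:
E[X] = \frac{1}{2}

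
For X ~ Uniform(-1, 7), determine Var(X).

For X ~ Uniform(-1, 7):
Var(X) = \frac{16}{3}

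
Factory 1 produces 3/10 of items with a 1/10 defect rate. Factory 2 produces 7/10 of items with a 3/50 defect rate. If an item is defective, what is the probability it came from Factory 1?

Using Bayes' theorem:
P(F1) = 3/10, P(D|F1) = 1/10
P(F2) = 7/10, P(D|F2) = 3/50
P(D) = P(D|F1)P(F1) + P(D|F2)P(F2)
     = \frac{9}{125}
P(F1|D) = P(D|F1)P(F1) / P(D)
= \frac{5}{12}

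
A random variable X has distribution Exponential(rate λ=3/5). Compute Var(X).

For X ~ Exponential(rate λ=3/5):
Var(X) = \frac{25}{9}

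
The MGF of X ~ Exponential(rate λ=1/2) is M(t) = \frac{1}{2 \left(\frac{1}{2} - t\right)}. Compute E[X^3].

To find E[X^3], compute M^(3)(0):
M^(1)(t) = \frac{1}{2 \left(\frac{1}{2} - t\right)^{2}}
M^(2)(t) = \frac{1}{\left(\frac{1}{2} - t\right)^{3}}
M^(3)(t) = \frac{3}{\left(\frac{1}{2} - t\right)^{4}}
M^(3)(0) = 48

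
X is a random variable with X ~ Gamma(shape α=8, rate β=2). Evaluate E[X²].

Using the identity E[X²] = Var(X) + (E[X])²:
E[X] = 4
Var(X) = 2
E[X²] = 2 + (4)²
= 18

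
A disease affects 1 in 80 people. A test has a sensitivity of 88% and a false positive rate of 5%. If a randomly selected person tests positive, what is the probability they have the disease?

Let D = the rare event, + = positive/flagged.
P(D) = 1/80
P(+|D) = 88/100 = 22/25
P(+|D') = 5/100 = 1/20
P(+) = P(+|D)P(D) + P(+|D')P(D')
     = \frac{22}{25} × \frac{1}{80} + \frac{1}{20} × \frac{79}{80}
     = \frac{483}{8000}
P(D|+) = P(+|D)P(D)/P(+) = \frac{88}{483}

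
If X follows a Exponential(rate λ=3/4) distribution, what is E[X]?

For X ~ Exponential(rate λ=3/4), the expected value is:
E[X] = \frac{4}{3}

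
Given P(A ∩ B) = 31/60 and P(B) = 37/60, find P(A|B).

P(A|B) = P(A ∩ B) / P(B)
= (31/60) / (37/60)
= 31/37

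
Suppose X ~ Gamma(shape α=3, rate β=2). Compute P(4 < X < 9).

P(4 < X < 9) = ∫_{4}^{9} f(x) dx
where f(x) = 4 x^{2} e^{- 2 x}
= \frac{-181 + 41 e^{10}}{e^{18}}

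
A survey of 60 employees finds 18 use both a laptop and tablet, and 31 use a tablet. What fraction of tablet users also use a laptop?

P(A ∩ B) = 18/60 = 3/10
P(B) = 31/60
P(A|B) = P(A ∩ B) / P(B) = (3/10) / (31/60) = 18/31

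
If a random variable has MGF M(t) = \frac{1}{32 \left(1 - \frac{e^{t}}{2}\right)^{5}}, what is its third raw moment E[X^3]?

To find E[X^3], compute M^(3)(0):
M^(1)(t) = \frac{5 e^{t}}{64 \left(1 - \frac{e^{t}}{2}\right)^{6}}
M^(2)(t) = \frac{5 e^{t}}{64 \left(1 - \frac{e^{t}}{2}\right)^{6}} + \frac{15 e^{2 t}}{64 \left(1 - \frac{e^{t}}{2}\right)^{7}}
M^(3)(t) = \frac{5 e^{t}}{64 \left(1 - \frac{e^{t}}{2}\right)^{6}} + \frac{45 e^{2 t}}{64 \left(1 - \frac{e^{t}}{2}\right)^{7}} + \frac{105 e^{3 t}}{128 \left(1 - \frac{e^{t}}{2}\right)^{8}}
M^(3)(0) = 305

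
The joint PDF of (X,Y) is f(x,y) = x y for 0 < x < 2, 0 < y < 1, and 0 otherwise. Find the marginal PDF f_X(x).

f_X(x) = ∫_0^1 f(x,y) dy
= ∫_0^1 x y dy
= \frac{x}{2} for 0 < x < 2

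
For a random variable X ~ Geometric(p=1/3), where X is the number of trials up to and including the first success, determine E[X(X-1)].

E[X(X-1)] = E[X² - X] = E[X²] - E[X]
E[X] = 3
E[X²] = Var(X) + (E[X])² = 6 + (3)² = 15
E[X(X-1)] = 15 - 3 = 12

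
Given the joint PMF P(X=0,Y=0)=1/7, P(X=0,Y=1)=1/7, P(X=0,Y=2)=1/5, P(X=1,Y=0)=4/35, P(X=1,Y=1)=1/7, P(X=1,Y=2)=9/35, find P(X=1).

P(X=1) = P(X=1,Y=0) + P(X=1,Y=1) + P(X=1,Y=2)
= 4/35 + 1/7 + 9/35
= 18/35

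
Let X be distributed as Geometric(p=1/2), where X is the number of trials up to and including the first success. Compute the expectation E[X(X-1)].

E[X(X-1)] = E[X² - X] = E[X²] - E[X]
E[X] = 2
E[X²] = Var(X) + (E[X])² = 2 + (2)² = 6
E[X(X-1)] = 6 - 2 = 4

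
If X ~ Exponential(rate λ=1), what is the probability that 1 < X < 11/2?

P(1 < X < 11/2) = ∫_{1}^{11/2} f(x) dx
where f(x) = e^{- x}
= - \frac{1}{e^{\frac{11}{2}}} + e^{-1}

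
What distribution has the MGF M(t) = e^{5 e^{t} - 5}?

The MGF M(t) = e^{5 e^{t} - 5} is the standard form for the Poisson distribution.
Comparing with the known MGF formula identifies: Poisson(λ=5)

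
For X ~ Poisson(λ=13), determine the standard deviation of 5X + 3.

For X ~ Poisson(λ=13):
Var(X) = 13
SD(X) = √(Var(X)) = √(13) = \sqrt{13}
SD(5X + 3) = |5| × SD(X) = 5 × \sqrt{13} = 5 \sqrt{13}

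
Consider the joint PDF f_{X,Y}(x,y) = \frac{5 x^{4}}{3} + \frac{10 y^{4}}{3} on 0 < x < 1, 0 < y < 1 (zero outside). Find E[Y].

E[Y] = ∫_0^1 ∫_0^1 y × f(x,y) dx dy
= \frac{13}{18}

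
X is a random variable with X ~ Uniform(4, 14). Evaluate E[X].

For X ~ Uniform(4, 14), the expected value is:
E[X] = 9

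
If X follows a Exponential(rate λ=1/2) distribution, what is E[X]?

For X ~ Exponential(rate λ=1/2), the expected value is:
E[X] = 2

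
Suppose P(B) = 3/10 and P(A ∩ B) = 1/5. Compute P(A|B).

P(A|B) = P(A ∩ B) / P(B)
= (1/5) / (3/10)
= 2/3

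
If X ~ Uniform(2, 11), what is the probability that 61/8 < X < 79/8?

P(61/8 < X < 79/8) = ∫_{61/8}^{79/8} f(x) dx
where f(x) = \frac{1}{9}
= \frac{1}{4}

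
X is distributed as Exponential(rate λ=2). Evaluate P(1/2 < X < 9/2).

P(1/2 < X < 9/2) = ∫_{1/2}^{9/2} f(x) dx
where f(x) = 2 e^{- 2 x}
= - \frac{1 - e^{8}}{e^{9}}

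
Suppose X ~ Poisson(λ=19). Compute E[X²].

Using the identity E[X²] = Var(X) + (E[X])²:
E[X] = 19
Var(X) = 19
E[X²] = 19 + (19)²
= 380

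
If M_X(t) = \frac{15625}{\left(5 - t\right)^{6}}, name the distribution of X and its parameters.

The MGF M(t) = \frac{15625}{\left(5 - t\right)^{6}} is the standard form for the Gamma distribution.
Comparing with the known MGF formula identifies: Gamma(shape α=6, rate β=5)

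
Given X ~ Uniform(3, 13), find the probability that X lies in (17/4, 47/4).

P(17/4 < X < 47/4) = ∫_{17/4}^{47/4} f(x) dx
where f(x) = \frac{1}{10}
= \frac{3}{4}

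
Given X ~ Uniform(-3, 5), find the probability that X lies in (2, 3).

P(2 < X < 3) = ∫_{2}^{3} f(x) dx
where f(x) = \frac{1}{8}
= \frac{1}{8}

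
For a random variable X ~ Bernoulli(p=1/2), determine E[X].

For X ~ Bernoulli(p=1/2), the expected value is:
E[X] = \frac{1}{2}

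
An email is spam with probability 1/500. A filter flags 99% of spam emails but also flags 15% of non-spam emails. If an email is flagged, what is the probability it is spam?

Let D = the rare event, + = positive/flagged.
P(D) = 1/500
P(+|D) = 99/100
P(+|D') = 15/100 = 3/20
P(+) = P(+|D)P(D) + P(+|D')P(D')
     = \frac{99}{100} × \frac{1}{500} + \frac{3}{20} × \frac{499}{500}
     = \frac{474}{3125}
P(D|+) = P(+|D)P(D)/P(+) = \frac{33}{2528}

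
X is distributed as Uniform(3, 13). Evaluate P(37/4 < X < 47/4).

P(37/4 < X < 47/4) = ∫_{37/4}^{47/4} f(x) dx
where f(x) = \frac{1}{10}
= \frac{1}{4}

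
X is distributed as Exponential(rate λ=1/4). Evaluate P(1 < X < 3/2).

P(1 < X < 3/2) = ∫_{1}^{3/2} f(x) dx
where f(x) = \frac{e^{- \frac{x}{4}}}{4}
= - \frac{1}{e^{\frac{3}{8}}} + e^{- \frac{1}{4}}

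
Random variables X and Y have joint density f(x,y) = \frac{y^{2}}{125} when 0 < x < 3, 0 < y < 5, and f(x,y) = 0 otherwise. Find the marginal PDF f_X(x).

f_X(x) = ∫_0^5 f(x,y) dy
= ∫_0^5 \frac{y^{2}}{125} dy
= \frac{1}{3} for 0 < x < 3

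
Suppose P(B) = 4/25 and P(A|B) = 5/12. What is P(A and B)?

By definition, P(A|B) = P(A ∩ B) / P(B)
So P(A ∩ B) = P(A|B) × P(B)
= 5/12 × 4/25
= 1/15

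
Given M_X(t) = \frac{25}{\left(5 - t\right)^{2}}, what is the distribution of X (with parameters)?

The MGF M(t) = \frac{25}{\left(5 - t\right)^{2}} is the standard form for the Gamma distribution.
Comparing with the known MGF formula identifies: Gamma(shape α=2, rate β=5)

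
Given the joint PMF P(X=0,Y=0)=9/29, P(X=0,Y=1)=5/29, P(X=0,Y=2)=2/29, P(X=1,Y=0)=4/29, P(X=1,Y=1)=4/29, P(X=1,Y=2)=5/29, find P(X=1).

P(X=1) = P(X=1,Y=0) + P(X=1,Y=1) + P(X=1,Y=2)
= 4/29 + 4/29 + 5/29
= 13/29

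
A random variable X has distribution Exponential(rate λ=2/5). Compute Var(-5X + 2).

For X ~ Exponential(rate λ=2/5):
Var(X) = \frac{25}{4}
Var(-5X + 2) = (-5)² × Var(X) = 25 × \frac{25}{4} = \frac{625}{4}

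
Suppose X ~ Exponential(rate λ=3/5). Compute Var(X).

For X ~ Exponential(rate λ=3/5):
Var(X) = \frac{25}{9}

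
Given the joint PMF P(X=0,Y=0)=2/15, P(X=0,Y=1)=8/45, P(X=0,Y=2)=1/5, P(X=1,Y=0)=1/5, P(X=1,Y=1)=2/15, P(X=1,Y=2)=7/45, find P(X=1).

P(X=1) = P(X=1,Y=0) + P(X=1,Y=1) + P(X=1,Y=2)
= 1/5 + 2/15 + 7/45
= 22/45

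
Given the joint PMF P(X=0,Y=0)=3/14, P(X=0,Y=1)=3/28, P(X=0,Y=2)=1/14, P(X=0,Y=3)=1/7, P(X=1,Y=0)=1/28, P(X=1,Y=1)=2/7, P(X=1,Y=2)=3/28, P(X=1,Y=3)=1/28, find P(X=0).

P(X=0) = P(X=0,Y=0) + P(X=0,Y=1) + P(X=0,Y=2) + P(X=0,Y=3)
= 3/14 + 3/28 + 1/14 + 1/7
= 15/28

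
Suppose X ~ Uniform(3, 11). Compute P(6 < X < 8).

P(6 < X < 8) = ∫_{6}^{8} f(x) dx
where f(x) = \frac{1}{8}
= \frac{1}{4}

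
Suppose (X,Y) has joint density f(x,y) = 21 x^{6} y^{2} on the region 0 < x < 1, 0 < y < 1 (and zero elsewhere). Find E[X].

E[X] = ∫_0^1 ∫_0^1 x × f(x,y) dy dx
= ∫_0^1 ∫_0^1 x × (21 x^{6} y^{2}) dy dx
= \frac{7}{8}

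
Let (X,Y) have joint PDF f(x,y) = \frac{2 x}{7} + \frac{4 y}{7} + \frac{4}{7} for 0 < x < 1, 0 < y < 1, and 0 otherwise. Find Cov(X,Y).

E[XY] = ∫∫ xy × f(x,y) dx dy = \frac{2}{7}
E[X] = \frac{11}{21}
E[Y] = \frac{23}{42}
Cov(X,Y) = E[XY] - E[X]E[Y] = - \frac{1}{882}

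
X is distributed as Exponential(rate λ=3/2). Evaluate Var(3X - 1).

For X ~ Exponential(rate λ=3/2):
Var(X) = \frac{4}{9}
Var(3X - 1) = (3)² × Var(X) = 9 × \frac{4}{9} = 4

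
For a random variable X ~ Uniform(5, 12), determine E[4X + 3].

For X ~ Uniform(5, 12):
E[X] = \frac{17}{2}
E[4X + 3] = 4 × E[X] + 3 = 37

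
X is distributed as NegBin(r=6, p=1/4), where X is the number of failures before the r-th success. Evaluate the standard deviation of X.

For X ~ NegBin(r=6, p=1/4), where X is the number of failures before the r-th success:
Var(X) = 72
SD(X) = √(Var(X)) = √(72) = 6 \sqrt{2}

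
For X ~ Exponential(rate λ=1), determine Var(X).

For X ~ Exponential(rate λ=1):
Var(X) = 1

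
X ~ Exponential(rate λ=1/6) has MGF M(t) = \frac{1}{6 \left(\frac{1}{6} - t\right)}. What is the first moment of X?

To find E[X], compute M^(1)(0):
M^(1)(t) = \frac{1}{6 \left(\frac{1}{6} - t\right)^{2}}
M^(1)(0) = 6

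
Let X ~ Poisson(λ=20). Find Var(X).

For X ~ Poisson(λ=20):
Var(X) = 20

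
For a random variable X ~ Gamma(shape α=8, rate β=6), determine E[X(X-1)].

E[X(X-1)] = E[X² - X] = E[X²] - E[X]
E[X] = \frac{4}{3}
E[X²] = Var(X) + (E[X])² = \frac{2}{9} + (\frac{4}{3})² = 2
E[X(X-1)] = 2 - \frac{4}{3} = \frac{2}{3}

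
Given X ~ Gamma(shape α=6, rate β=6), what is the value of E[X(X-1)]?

E[X(X-1)] = E[X² - X] = E[X²] - E[X]
E[X] = 1
E[X²] = Var(X) + (E[X])² = \frac{1}{6} + (1)² = \frac{7}{6}
E[X(X-1)] = \frac{7}{6} - 1 = \frac{1}{6}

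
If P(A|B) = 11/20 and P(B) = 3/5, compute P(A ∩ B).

By definition, P(A|B) = P(A ∩ B) / P(B)
So P(A ∩ B) = P(A|B) × P(B)
= 11/20 × 3/5
= 33/100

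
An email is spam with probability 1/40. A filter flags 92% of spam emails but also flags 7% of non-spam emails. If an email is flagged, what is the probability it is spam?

Let D = the rare event, + = positive/flagged.
P(D) = 1/40
P(+|D) = 92/100 = 23/25
P(+|D') = 7/100
P(+) = P(+|D)P(D) + P(+|D')P(D')
     = \frac{23}{25} × \frac{1}{40} + \frac{7}{100} × \frac{39}{40}
     = \frac{73}{800}
P(D|+) = P(+|D)P(D)/P(+) = \frac{92}{365}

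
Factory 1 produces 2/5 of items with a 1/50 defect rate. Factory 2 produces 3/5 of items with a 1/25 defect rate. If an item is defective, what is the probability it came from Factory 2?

Using Bayes' theorem:
P(F1) = 2/5, P(D|F1) = 1/50
P(F2) = 3/5, P(D|F2) = 1/25
P(D) = P(D|F1)P(F1) + P(D|F2)P(F2)
     = \frac{4}{125}
P(F2|D) = P(D|F2)P(F2) / P(D)
= \frac{3}{4}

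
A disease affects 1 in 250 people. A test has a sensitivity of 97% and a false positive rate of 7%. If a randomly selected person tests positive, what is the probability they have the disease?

Let D = the rare event, + = positive/flagged.
P(D) = 1/250
P(+|D) = 97/100
P(+|D') = 7/100
P(+) = P(+|D)P(D) + P(+|D')P(D')
     = \frac{97}{100} × \frac{1}{250} + \frac{7}{100} × \frac{249}{250}
     = \frac{46}{625}
P(D|+) = P(+|D)P(D)/P(+) = \frac{97}{1840}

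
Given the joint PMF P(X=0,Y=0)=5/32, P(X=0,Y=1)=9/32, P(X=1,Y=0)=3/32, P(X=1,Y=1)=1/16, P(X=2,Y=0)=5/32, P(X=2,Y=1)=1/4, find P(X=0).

P(X=0) = P(X=0,Y=0) + P(X=0,Y=1)
= 5/32 + 9/32
= 7/16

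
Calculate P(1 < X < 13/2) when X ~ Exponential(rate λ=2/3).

P(1 < X < 13/2) = ∫_{1}^{13/2} f(x) dx
where f(x) = \frac{2 e^{- \frac{2 x}{3}}}{3}
= - \frac{1 - e^{\frac{11}{3}}}{e^{\frac{13}{3}}}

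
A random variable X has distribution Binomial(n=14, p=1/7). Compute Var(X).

For X ~ Binomial(n=14, p=1/7):
Var(X) = \frac{12}{7}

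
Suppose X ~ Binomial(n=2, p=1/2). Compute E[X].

For X ~ Binomial(n=2, p=1/2), the expected value is:
E[X] = 1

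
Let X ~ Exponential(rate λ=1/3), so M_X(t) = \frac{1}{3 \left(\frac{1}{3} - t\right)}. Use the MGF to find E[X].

To find E[X], compute M^(1)(0):
M^(1)(t) = \frac{1}{3 \left(\frac{1}{3} - t\right)^{2}}
M^(1)(0) = 3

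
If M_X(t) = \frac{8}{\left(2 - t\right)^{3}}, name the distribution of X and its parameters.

The MGF M(t) = \frac{8}{\left(2 - t\right)^{3}} is the standard form for the Gamma distribution.
Comparing with the known MGF formula identifies: Gamma(shape α=3, rate β=2)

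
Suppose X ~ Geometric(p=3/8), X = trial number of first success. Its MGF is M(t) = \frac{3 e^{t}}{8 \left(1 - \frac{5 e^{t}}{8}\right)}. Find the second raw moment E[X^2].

To find E[X^2], compute M^(2)(0):
M^(1)(t) = \frac{3 e^{t}}{8 \left(1 - \frac{5 e^{t}}{8}\right)} + \frac{15 e^{2 t}}{64 \left(1 - \frac{5 e^{t}}{8}\right)^{2}}
M^(2)(t) = \frac{3 e^{t}}{8 \left(1 - \frac{5 e^{t}}{8}\right)} + \frac{45 e^{2 t}}{64 \left(1 - \frac{5 e^{t}}{8}\right)^{2}} + \frac{75 e^{3 t}}{256 \left(1 - \frac{5 e^{t}}{8}\right)^{3}}
M^(2)(0) = \frac{104}{9}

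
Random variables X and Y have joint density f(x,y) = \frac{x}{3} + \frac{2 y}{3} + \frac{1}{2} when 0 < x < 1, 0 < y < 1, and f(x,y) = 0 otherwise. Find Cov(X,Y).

E[XY] = ∫∫ xy × f(x,y) dx dy = \frac{7}{24}
E[X] = \frac{19}{36}
E[Y] = \frac{5}{9}
Cov(X,Y) = E[XY] - E[X]E[Y] = - \frac{1}{648}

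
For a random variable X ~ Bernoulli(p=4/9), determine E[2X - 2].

For X ~ Bernoulli(p=4/9):
E[X] = \frac{4}{9}
E[2X - 2] = 2 × E[X] - 2 = - \frac{10}{9}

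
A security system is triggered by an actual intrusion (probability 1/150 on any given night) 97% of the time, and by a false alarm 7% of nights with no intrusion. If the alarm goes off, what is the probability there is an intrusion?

Let D = the rare event, + = positive/flagged.
P(D) = 1/150
P(+|D) = 97/100
P(+|D') = 7/100
P(+) = P(+|D)P(D) + P(+|D')P(D')
     = \frac{97}{100} × \frac{1}{150} + \frac{7}{100} × \frac{149}{150}
     = \frac{19}{250}
P(D|+) = P(+|D)P(D)/P(+) = \frac{97}{1140}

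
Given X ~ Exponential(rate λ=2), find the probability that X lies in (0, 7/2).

P(0 < X < 7/2) = ∫_{0}^{7/2} f(x) dx
where f(x) = 2 e^{- 2 x}
= 1 - e^{-7}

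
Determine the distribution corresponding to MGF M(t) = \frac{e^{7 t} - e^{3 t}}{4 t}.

The MGF M(t) = \frac{e^{7 t} - e^{3 t}}{4 t} is the standard form for the Uniform distribution.
Comparing with the known MGF formula identifies: Uniform(3, 7)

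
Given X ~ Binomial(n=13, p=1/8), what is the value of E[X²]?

Using the identity E[X²] = Var(X) + (E[X])²:
E[X] = \frac{13}{8}
Var(X) = \frac{91}{64}
E[X²] = \frac{91}{64} + (\frac{13}{8})²
= \frac{65}{16}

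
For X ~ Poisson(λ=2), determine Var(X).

For X ~ Poisson(λ=2):
Var(X) = 2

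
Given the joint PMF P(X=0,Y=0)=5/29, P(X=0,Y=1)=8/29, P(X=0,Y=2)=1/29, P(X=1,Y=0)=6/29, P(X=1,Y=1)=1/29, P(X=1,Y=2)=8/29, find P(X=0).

P(X=0) = P(X=0,Y=0) + P(X=0,Y=1) + P(X=0,Y=2)
= 5/29 + 8/29 + 1/29
= 14/29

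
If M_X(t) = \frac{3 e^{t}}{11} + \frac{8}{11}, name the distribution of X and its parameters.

The MGF M(t) = \frac{3 e^{t}}{11} + \frac{8}{11} is the standard form for the Bernoulli distribution.
Comparing with the known MGF formula identifies: Bernoulli(p=3/11)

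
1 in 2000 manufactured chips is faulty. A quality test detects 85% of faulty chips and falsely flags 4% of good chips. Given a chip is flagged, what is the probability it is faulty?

Let D = the rare event, + = positive/flagged.
P(D) = 1/2000
P(+|D) = 85/100 = 17/20
P(+|D') = 4/100 = 1/25
P(+) = P(+|D)P(D) + P(+|D')P(D')
     = \frac{17}{20} × \frac{1}{2000} + \frac{1}{25} × \frac{1999}{2000}
     = \frac{8081}{200000}
P(D|+) = P(+|D)P(D)/P(+) = \frac{85}{8081}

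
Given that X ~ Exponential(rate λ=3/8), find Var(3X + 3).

For X ~ Exponential(rate λ=3/8):
Var(X) = \frac{64}{9}
Var(3X + 3) = (3)² × Var(X) = 9 × \frac{64}{9} = 64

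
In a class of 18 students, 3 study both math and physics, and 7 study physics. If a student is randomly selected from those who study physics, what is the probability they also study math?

P(A ∩ B) = 3/18 = 1/6
P(B) = 7/18
P(A|B) = P(A ∩ B) / P(B) = (1/6) / (7/18) = 3/7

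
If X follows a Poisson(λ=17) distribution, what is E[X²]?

Using the identity E[X²] = Var(X) + (E[X])²:
E[X] = 17
Var(X) = 17
E[X²] = 17 + (17)²
= 306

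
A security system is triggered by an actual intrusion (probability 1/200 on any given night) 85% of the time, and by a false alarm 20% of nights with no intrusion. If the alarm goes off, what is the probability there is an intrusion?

Let D = the rare event, + = positive/flagged.
P(D) = 1/200
P(+|D) = 85/100 = 17/20
P(+|D') = 20/100 = 1/5
P(+) = P(+|D)P(D) + P(+|D')P(D')
     = \frac{17}{20} × \frac{1}{200} + \frac{1}{5} × \frac{199}{200}
     = \frac{813}{4000}
P(D|+) = P(+|D)P(D)/P(+) = \frac{17}{813}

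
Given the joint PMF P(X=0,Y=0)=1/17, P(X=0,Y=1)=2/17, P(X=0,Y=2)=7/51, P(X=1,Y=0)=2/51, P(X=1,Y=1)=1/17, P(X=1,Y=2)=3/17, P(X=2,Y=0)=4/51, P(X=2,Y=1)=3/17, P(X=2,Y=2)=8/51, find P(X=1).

P(X=1) = P(X=1,Y=0) + P(X=1,Y=1) + P(X=1,Y=2)
= 2/51 + 1/17 + 3/17
= 14/51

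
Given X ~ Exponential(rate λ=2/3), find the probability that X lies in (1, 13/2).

P(1 < X < 13/2) = ∫_{1}^{13/2} f(x) dx
where f(x) = \frac{2 e^{- \frac{2 x}{3}}}{3}
= - \frac{1 - e^{\frac{11}{3}}}{e^{\frac{13}{3}}}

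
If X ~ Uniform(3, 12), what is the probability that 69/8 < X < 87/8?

P(69/8 < X < 87/8) = ∫_{69/8}^{87/8} f(x) dx
where f(x) = \frac{1}{9}
= \frac{1}{4}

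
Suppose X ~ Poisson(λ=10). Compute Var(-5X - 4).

For X ~ Poisson(λ=10):
Var(X) = 10
Var(-5X - 4) = (-5)² × Var(X) = 25 × 10 = 250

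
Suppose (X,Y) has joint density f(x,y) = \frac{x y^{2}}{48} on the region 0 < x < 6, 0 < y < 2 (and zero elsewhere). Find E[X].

f_X(x) = ∫_0^2 \frac{x y^{2}}{48} dy = \frac{x}{18}
E[X] = ∫_0^6 x × (\frac{x}{18}) dx = 4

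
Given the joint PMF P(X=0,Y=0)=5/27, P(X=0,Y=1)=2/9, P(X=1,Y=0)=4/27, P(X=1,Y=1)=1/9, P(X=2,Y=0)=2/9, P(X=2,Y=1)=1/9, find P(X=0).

P(X=0) = P(X=0,Y=0) + P(X=0,Y=1)
= 5/27 + 2/9
= 11/27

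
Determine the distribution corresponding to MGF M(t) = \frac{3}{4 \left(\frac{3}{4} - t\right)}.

The MGF M(t) = \frac{3}{4 \left(\frac{3}{4} - t\right)} is the standard form for the Exponential distribution.
Comparing with the known MGF formula identifies: Exponential(rate λ=3/4)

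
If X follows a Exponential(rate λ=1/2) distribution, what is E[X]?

For X ~ Exponential(rate λ=1/2), the expected value is:
E[X] = 2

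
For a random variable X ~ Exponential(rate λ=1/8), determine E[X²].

Using the identity E[X²] = Var(X) + (E[X])²:
E[X] = 8
Var(X) = 64
E[X²] = 64 + (8)²
= 128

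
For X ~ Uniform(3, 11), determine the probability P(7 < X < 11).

P(7 < X < 11) = ∫_{7}^{11} f(x) dx
where f(x) = \frac{1}{8}
= \frac{1}{2}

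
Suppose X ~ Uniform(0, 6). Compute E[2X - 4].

For X ~ Uniform(0, 6):
E[X] = 3
E[2X - 4] = 2 × E[X] - 4 = 2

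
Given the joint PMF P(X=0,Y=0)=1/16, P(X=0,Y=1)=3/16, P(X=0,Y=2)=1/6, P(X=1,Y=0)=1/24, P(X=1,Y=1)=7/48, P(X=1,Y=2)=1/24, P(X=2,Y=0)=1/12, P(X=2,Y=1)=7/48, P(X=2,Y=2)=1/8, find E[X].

First find marginal of X:
P(X=0) = 5/12
P(X=1) = 11/48
P(X=2) = 17/48
E[X] = 0 × 5/12 + 1 × 11/48 + 2 × 17/48 = 15/16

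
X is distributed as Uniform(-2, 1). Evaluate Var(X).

For X ~ Uniform(-2, 1):
Var(X) = \frac{3}{4}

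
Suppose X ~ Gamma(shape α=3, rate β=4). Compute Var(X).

For X ~ Gamma(shape α=3, rate β=4):
Var(X) = \frac{3}{16}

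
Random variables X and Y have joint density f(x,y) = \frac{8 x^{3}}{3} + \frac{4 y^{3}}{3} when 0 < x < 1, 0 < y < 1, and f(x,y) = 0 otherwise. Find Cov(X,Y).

E[XY] = ∫∫ xy × f(x,y) dx dy = \frac{2}{5}
E[X] = \frac{7}{10}
E[Y] = \frac{3}{5}
Cov(X,Y) = E[XY] - E[X]E[Y] = - \frac{1}{50}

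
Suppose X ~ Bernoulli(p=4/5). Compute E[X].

For X ~ Bernoulli(p=4/5), the expected value is:
E[X] = \frac{4}{5}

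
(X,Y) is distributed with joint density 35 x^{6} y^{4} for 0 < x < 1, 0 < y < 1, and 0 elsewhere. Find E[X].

E[X] = ∫_0^1 ∫_0^1 x × f(x,y) dy dx
= ∫_0^1 ∫_0^1 x × (35 x^{6} y^{4}) dy dx
= \frac{7}{8}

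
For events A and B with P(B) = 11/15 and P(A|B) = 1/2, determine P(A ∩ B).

By definition, P(A|B) = P(A ∩ B) / P(B)
So P(A ∩ B) = P(A|B) × P(B)
= 1/2 × 11/15
= 11/30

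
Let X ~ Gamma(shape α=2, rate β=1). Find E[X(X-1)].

E[X(X-1)] = E[X² - X] = E[X²] - E[X]
E[X] = 2
E[X²] = Var(X) + (E[X])² = 2 + (2)² = 6
E[X(X-1)] = 6 - 2 = 4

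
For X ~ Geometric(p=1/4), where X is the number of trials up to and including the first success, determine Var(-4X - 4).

For X ~ Geometric(p=1/4), where X is the number of trials up to and including the first success:
Var(X) = 12
Var(-4X - 4) = (-4)² × Var(X) = 16 × 12 = 192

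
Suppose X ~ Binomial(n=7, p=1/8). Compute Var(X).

For X ~ Binomial(n=7, p=1/8):
Var(X) = \frac{49}{64}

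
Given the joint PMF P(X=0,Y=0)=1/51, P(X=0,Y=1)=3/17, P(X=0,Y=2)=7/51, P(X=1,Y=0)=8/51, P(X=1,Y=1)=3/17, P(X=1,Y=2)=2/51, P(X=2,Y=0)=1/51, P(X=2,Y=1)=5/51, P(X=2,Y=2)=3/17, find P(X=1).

P(X=1) = P(X=1,Y=0) + P(X=1,Y=1) + P(X=1,Y=2)
= 8/51 + 3/17 + 2/51
= 19/51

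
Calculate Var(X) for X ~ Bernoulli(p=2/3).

For X ~ Bernoulli(p=2/3):
Var(X) = \frac{2}{9}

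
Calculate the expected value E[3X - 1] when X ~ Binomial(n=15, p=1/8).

For X ~ Binomial(n=15, p=1/8):
E[X] = \frac{15}{8}
E[3X - 1] = 3 × E[X] - 1 = \frac{37}{8}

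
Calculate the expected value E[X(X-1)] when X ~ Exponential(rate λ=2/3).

E[X(X-1)] = E[X² - X] = E[X²] - E[X]
E[X] = \frac{3}{2}
E[X²] = Var(X) + (E[X])² = \frac{9}{4} + (\frac{3}{2})² = \frac{9}{2}
E[X(X-1)] = \frac{9}{2} - \frac{3}{2} = 3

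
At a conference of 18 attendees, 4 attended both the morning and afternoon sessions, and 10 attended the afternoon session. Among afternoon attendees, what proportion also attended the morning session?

P(A ∩ B) = 4/18 = 2/9
P(B) = 10/18 = 5/9
P(A|B) = P(A ∩ B) / P(B) = (2/9) / (5/9) = 2/5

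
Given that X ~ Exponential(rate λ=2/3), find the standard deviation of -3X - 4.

For X ~ Exponential(rate λ=2/3):
Var(X) = \frac{9}{4}
SD(X) = √(Var(X)) = √(\frac{9}{4}) = \frac{3}{2}
SD(-3X - 4) = |-3| × SD(X) = 3 × \frac{3}{2} = \frac{9}{2}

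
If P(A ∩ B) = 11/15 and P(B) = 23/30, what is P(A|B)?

P(A|B) = P(A ∩ B) / P(B)
= (11/15) / (23/30)
= 22/23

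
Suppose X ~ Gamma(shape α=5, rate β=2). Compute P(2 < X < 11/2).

P(2 < X < 11/2) = ∫_{2}^{11/2} f(x) dx
where f(x) = \frac{4 x^{4} e^{- 2 x}}{3}
= \frac{-21705 + 824 e^{7}}{24 e^{11}}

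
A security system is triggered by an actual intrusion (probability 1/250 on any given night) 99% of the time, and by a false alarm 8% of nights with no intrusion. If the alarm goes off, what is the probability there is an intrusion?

Let D = the rare event, + = positive/flagged.
P(D) = 1/250
P(+|D) = 99/100
P(+|D') = 8/100 = 2/25
P(+) = P(+|D)P(D) + P(+|D')P(D')
     = \frac{99}{100} × \frac{1}{250} + \frac{2}{25} × \frac{249}{250}
     = \frac{2091}{25000}
P(D|+) = P(+|D)P(D)/P(+) = \frac{33}{697}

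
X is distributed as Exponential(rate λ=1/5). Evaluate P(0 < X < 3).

P(0 < X < 3) = ∫_{0}^{3} f(x) dx
where f(x) = \frac{e^{- \frac{x}{5}}}{5}
= 1 - e^{- \frac{3}{5}}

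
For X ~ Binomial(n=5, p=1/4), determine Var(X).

For X ~ Binomial(n=5, p=1/4):
Var(X) = \frac{15}{16}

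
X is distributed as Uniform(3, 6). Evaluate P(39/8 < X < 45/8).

P(39/8 < X < 45/8) = ∫_{39/8}^{45/8} f(x) dx
where f(x) = \frac{1}{3}
= \frac{1}{4}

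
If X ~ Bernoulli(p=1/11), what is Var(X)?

For X ~ Bernoulli(p=1/11):
Var(X) = \frac{10}{121}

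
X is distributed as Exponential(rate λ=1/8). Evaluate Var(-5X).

For X ~ Exponential(rate λ=1/8):
Var(X) = 64
Var(-5X) = (-5)² × Var(X) = 25 × 64 = 1600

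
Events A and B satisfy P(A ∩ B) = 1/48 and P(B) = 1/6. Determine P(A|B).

P(A|B) = P(A ∩ B) / P(B)
= (1/48) / (1/6)
= 1/8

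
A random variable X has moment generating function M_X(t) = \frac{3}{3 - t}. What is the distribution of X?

The MGF M(t) = \frac{3}{3 - t} is the standard form for the Exponential distribution.
Comparing with the known MGF formula identifies: Exponential(rate λ=3)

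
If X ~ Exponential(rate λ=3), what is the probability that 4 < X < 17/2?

P(4 < X < 17/2) = ∫_{4}^{17/2} f(x) dx
where f(x) = 3 e^{- 3 x}
= - \frac{1}{e^{\frac{51}{2}}} + e^{-12}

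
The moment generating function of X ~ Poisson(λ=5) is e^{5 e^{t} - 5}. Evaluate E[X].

To find E[X], compute M^(1)(0):
M^(1)(t) = 5 e^{t} e^{5 e^{t} - 5}
M^(1)(0) = 5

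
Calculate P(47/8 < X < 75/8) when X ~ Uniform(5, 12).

P(47/8 < X < 75/8) = ∫_{47/8}^{75/8} f(x) dx
where f(x) = \frac{1}{7}
= \frac{1}{2}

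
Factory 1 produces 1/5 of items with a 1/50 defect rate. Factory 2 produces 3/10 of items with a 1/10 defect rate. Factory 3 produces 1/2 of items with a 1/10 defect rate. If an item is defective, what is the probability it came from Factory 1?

Using Bayes' theorem:
P(F1) = 1/5, P(D|F1) = 1/50
P(F2) = 3/10, P(D|F2) = 1/10
P(F3) = 1/2, P(D|F3) = 1/10
P(D) = P(D|F1)P(F1) + P(D|F2)P(F2) + P(D|F3)P(F3)
     = \frac{21}{250}
P(F1|D) = P(D|F1)P(F1) / P(D)
= \frac{1}{21}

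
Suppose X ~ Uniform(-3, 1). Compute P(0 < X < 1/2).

P(0 < X < 1/2) = ∫_{0}^{1/2} f(x) dx
where f(x) = \frac{1}{4}
= \frac{1}{8}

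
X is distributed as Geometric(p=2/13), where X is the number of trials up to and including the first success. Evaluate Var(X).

For X ~ Geometric(p=2/13), where X is the number of trials up to and including the first success:
Var(X) = \frac{143}{4}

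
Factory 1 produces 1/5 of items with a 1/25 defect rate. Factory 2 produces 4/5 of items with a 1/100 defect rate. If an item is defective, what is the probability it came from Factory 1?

Using Bayes' theorem:
P(F1) = 1/5, P(D|F1) = 1/25
P(F2) = 4/5, P(D|F2) = 1/100
P(D) = P(D|F1)P(F1) + P(D|F2)P(F2)
     = \frac{2}{125}
P(F1|D) = P(D|F1)P(F1) / P(D)
= \frac{1}{2}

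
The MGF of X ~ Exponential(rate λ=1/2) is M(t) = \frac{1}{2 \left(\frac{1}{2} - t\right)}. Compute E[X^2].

To find E[X^2], compute M^(2)(0):
M^(1)(t) = \frac{1}{2 \left(\frac{1}{2} - t\right)^{2}}
M^(2)(t) = \frac{1}{\left(\frac{1}{2} - t\right)^{3}}
M^(2)(0) = 8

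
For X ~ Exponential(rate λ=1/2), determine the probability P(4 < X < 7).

P(4 < X < 7) = ∫_{4}^{7} f(x) dx
where f(x) = \frac{e^{- \frac{x}{2}}}{2}
= - \frac{1}{e^{\frac{7}{2}}} + e^{-2}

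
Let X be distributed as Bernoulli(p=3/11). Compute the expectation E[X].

For X ~ Bernoulli(p=3/11), the expected value is:
E[X] = \frac{3}{11}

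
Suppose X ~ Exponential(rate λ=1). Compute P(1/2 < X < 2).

P(1/2 < X < 2) = ∫_{1/2}^{2} f(x) dx
where f(x) = e^{- x}
= - \frac{1}{e^{2}} + e^{- \frac{1}{2}}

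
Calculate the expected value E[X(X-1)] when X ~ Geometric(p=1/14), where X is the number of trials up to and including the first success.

E[X(X-1)] = E[X² - X] = E[X²] - E[X]
E[X] = 14
E[X²] = Var(X) + (E[X])² = 182 + (14)² = 378
E[X(X-1)] = 378 - 14 = 364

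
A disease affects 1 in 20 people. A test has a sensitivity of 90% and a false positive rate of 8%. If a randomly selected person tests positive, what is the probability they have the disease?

Let D = the rare event, + = positive/flagged.
P(D) = 1/20
P(+|D) = 90/100 = 9/10
P(+|D') = 8/100 = 2/25
P(+) = P(+|D)P(D) + P(+|D')P(D')
     = \frac{9}{10} × \frac{1}{20} + \frac{2}{25} × \frac{19}{20}
     = \frac{121}{1000}
P(D|+) = P(+|D)P(D)/P(+) = \frac{45}{121}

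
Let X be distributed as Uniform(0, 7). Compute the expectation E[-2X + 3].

For X ~ Uniform(0, 7):
E[X] = \frac{7}{2}
E[-2X + 3] = -2 × E[X] + 3 = -4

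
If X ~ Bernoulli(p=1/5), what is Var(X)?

For X ~ Bernoulli(p=1/5):
Var(X) = \frac{4}{25}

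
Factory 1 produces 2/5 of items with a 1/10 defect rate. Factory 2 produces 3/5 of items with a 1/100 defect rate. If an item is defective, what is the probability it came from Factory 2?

Using Bayes' theorem:
P(F1) = 2/5, P(D|F1) = 1/10
P(F2) = 3/5, P(D|F2) = 1/100
P(D) = P(D|F1)P(F1) + P(D|F2)P(F2)
     = \frac{23}{500}
P(F2|D) = P(D|F2)P(F2) / P(D)
= \frac{3}{23}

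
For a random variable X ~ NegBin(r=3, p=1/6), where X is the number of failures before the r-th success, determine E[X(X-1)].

E[X(X-1)] = E[X² - X] = E[X²] - E[X]
E[X] = 15
E[X²] = Var(X) + (E[X])² = 90 + (15)² = 315
E[X(X-1)] = 315 - 15 = 300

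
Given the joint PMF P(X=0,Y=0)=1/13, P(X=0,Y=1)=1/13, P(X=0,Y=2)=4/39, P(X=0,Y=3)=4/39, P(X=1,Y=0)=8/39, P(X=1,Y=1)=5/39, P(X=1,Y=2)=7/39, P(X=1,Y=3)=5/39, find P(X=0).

P(X=0) = P(X=0,Y=0) + P(X=0,Y=1) + P(X=0,Y=2) + P(X=0,Y=3)
= 1/13 + 1/13 + 4/39 + 4/39
= 14/39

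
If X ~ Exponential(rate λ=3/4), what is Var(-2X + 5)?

For X ~ Exponential(rate λ=3/4):
Var(X) = \frac{16}{9}
Var(-2X + 5) = (-2)² × Var(X) = 4 × \frac{16}{9} = \frac{64}{9}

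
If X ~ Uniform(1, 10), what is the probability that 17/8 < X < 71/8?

P(17/8 < X < 71/8) = ∫_{17/8}^{71/8} f(x) dx
where f(x) = \frac{1}{9}
= \frac{3}{4}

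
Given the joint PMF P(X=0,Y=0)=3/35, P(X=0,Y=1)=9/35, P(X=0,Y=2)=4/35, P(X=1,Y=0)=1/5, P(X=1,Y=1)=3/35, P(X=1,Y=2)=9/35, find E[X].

First find marginal of X:
P(X=0) = 16/35
P(X=1) = 19/35
E[X] = 0 × 16/35 + 1 × 19/35 = 19/35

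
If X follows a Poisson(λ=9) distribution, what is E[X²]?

Using the identity E[X²] = Var(X) + (E[X])²:
E[X] = 9
Var(X) = 9
E[X²] = 9 + (9)²
= 90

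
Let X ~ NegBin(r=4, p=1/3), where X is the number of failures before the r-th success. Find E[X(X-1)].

E[X(X-1)] = E[X² - X] = E[X²] - E[X]
E[X] = 8
E[X²] = Var(X) + (E[X])² = 24 + (8)² = 88
E[X(X-1)] = 88 - 8 = 80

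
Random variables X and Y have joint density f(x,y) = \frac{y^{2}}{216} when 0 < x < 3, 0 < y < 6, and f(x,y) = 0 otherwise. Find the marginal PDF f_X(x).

f_X(x) = ∫_0^6 f(x,y) dy
= ∫_0^6 \frac{y^{2}}{216} dy
= \frac{1}{3} for 0 < x < 3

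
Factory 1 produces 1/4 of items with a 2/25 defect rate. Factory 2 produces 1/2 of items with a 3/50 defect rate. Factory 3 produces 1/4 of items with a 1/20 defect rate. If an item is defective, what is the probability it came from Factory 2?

Using Bayes' theorem:
P(F1) = 1/4, P(D|F1) = 2/25
P(F2) = 1/2, P(D|F2) = 3/50
P(F3) = 1/4, P(D|F3) = 1/20
P(D) = P(D|F1)P(F1) + P(D|F2)P(F2) + P(D|F3)P(F3)
     = \frac{1}{16}
P(F2|D) = P(D|F2)P(F2) / P(D)
= \frac{12}{25}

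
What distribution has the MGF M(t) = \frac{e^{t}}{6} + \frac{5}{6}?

The MGF M(t) = \frac{e^{t}}{6} + \frac{5}{6} is the standard form for the Bernoulli distribution.
Comparing with the known MGF formula identifies: Bernoulli(p=1/6)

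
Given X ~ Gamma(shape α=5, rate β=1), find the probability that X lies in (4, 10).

P(4 < X < 10) = ∫_{4}^{10} f(x) dx
where f(x) = \frac{x^{4} e^{- x}}{24}
= \frac{-1933 + 103 e^{6}}{3 e^{10}}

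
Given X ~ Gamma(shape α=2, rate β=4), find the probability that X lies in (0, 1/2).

P(0 < X < 1/2) = ∫_{0}^{1/2} f(x) dx
where f(x) = 16 x e^{- 4 x}
= 1 - \frac{3}{e^{2}}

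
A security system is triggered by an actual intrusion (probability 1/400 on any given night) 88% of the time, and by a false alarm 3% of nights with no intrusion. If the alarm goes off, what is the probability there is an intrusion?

Let D = the rare event, + = positive/flagged.
P(D) = 1/400
P(+|D) = 88/100 = 22/25
P(+|D') = 3/100
P(+) = P(+|D)P(D) + P(+|D')P(D')
     = \frac{22}{25} × \frac{1}{400} + \frac{3}{100} × \frac{399}{400}
     = \frac{257}{8000}
P(D|+) = P(+|D)P(D)/P(+) = \frac{88}{1285}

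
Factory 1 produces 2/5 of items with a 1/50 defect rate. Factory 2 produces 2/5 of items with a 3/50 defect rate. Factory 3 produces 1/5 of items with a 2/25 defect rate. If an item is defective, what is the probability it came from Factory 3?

Using Bayes' theorem:
P(F1) = 2/5, P(D|F1) = 1/50
P(F2) = 2/5, P(D|F2) = 3/50
P(F3) = 1/5, P(D|F3) = 2/25
P(D) = P(D|F1)P(F1) + P(D|F2)P(F2) + P(D|F3)P(F3)
     = \frac{6}{125}
P(F3|D) = P(D|F3)P(F3) / P(D)
= \frac{1}{3}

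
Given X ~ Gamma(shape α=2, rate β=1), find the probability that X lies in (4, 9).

P(4 < X < 9) = ∫_{4}^{9} f(x) dx
where f(x) = x e^{- x}
= \frac{5 \left(-2 + e^{5}\right)}{e^{9}}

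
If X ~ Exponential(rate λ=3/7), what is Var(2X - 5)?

For X ~ Exponential(rate λ=3/7):
Var(X) = \frac{49}{9}
Var(2X - 5) = (2)² × Var(X) = 4 × \frac{49}{9} = \frac{196}{9}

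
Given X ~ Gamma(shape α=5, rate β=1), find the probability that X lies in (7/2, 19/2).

P(7/2 < X < 19/2) = ∫_{7/2}^{19/2} f(x) dx
where f(x) = \frac{x^{4} e^{- x}}{24}
= \frac{-68851 + 3075 e^{6}}{128 e^{\frac{19}{2}}}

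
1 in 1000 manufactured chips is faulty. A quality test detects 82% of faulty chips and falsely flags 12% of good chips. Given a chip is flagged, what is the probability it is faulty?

Let D = the rare event, + = positive/flagged.
P(D) = 1/1000
P(+|D) = 82/100 = 41/50
P(+|D') = 12/100 = 3/25
P(+) = P(+|D)P(D) + P(+|D')P(D')
     = \frac{41}{50} × \frac{1}{1000} + \frac{3}{25} × \frac{999}{1000}
     = \frac{1207}{10000}
P(D|+) = P(+|D)P(D)/P(+) = \frac{41}{6035}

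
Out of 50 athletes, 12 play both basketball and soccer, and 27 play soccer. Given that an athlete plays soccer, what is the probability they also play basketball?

P(A ∩ B) = 12/50 = 6/25
P(B) = 27/50
P(A|B) = P(A ∩ B) / P(B) = (6/25) / (27/50) = 4/9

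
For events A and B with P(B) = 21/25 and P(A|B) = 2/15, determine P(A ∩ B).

By definition, P(A|B) = P(A ∩ B) / P(B)
So P(A ∩ B) = P(A|B) × P(B)
= 2/15 × 21/25
= 14/125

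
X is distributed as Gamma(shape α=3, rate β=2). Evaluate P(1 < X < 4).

P(1 < X < 4) = ∫_{1}^{4} f(x) dx
where f(x) = 4 x^{2} e^{- 2 x}
= \frac{-41 + 5 e^{6}}{e^{8}}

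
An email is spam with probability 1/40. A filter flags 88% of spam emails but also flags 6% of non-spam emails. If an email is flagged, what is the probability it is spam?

Let D = the rare event, + = positive/flagged.
P(D) = 1/40
P(+|D) = 88/100 = 22/25
P(+|D') = 6/100 = 3/50
P(+) = P(+|D)P(D) + P(+|D')P(D')
     = \frac{22}{25} × \frac{1}{40} + \frac{3}{50} × \frac{39}{40}
     = \frac{161}{2000}
P(D|+) = P(+|D)P(D)/P(+) = \frac{44}{161}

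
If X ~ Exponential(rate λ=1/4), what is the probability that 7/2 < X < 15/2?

P(7/2 < X < 15/2) = ∫_{7/2}^{15/2} f(x) dx
where f(x) = \frac{e^{- \frac{x}{4}}}{4}
= - \frac{1 - e}{e^{\frac{15}{8}}}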